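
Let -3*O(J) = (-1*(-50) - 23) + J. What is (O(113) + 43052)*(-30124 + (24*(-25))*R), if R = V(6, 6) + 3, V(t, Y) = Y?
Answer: -4583164384/3 ≈ -1.5277e+9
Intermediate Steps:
R = 9 (R = 6 + 3 = 9)
O(J) = -9 - J/3 (O(J) = -((-1*(-50) - 23) + J)/3 = -((50 - 23) + J)/3 = -(27 + J)/3 = -9 - J/3)
(O(113) + 43052)*(-30124 + (24*(-25))*R) = ((-9 - 1/3*113) + 43052)*(-30124 + (24*(-25))*9) = ((-9 - 113/3) + 43052)*(-30124 - 600*9) = (-140/3 + 43052)*(-30124 - 5400) = (129016/3)*(-35524) = -4583164384/3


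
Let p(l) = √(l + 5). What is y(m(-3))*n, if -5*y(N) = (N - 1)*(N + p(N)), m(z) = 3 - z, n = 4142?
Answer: -24852 - 4142*√11 ≈ -38589.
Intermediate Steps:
p(l) = √(5 + l)
y(N) = -(-1 + N)*(N + √(5 + N))/5 (y(N) = -(N - 1)*(N + √(5 + N))/5 = -(-1 + N)*(N + √(5 + N))/5)
y(m(-3))*n = (-(3 - 1*(-3))²/5 + (3 - 1*(-3))/5 + √(5 + (3 - 1*(-3)))/5 - (3 - 1*(-3))*√(5 + (3 - 1*(-3)))/5)*4142 = (-(3 + 3)²/5 + (3 + 3)/5 + √(5 + (3 + 3))/5 - (3 + 3)*√(5 + (3 + 3))/5)*4142 = (-⅕*6² + (⅕)*6 + √(5 + 6)/5 - ⅕*6*√(5 + 6))*4142 = (-⅕*36 + 6/5 + √11/5 - ⅕*6*√11)*4142 = (-36/5 + 6/5 + √11/5 - 6*√11/5)*4142 = (-6 - √11)*4142 = -24852 - 4142*√11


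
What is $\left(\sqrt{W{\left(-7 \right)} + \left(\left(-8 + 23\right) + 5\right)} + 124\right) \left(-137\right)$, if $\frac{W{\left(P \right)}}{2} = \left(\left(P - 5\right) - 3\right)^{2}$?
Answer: $-16988 - 137 \sqrt{470} \approx -19958.0$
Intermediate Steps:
$W{\left(P \right)} = 2 \left(-8 + P\right)^{2}$ ($W{\left(P \right)} = 2 \left(\left(P - 5\right) - 3\right)^{2} = 2 \left(\left(-5 + P\right) - 3\right)^{2} = 2 \left(-8 + P\right)^{2}$)
$\left(\sqrt{W{\left(-7 \right)} + \left(\left(-8 + 23\right) + 5\right)} + 124\right) \left(-137\right) = \left(\sqrt{2 \left(-8 - 7\right)^{2} + \left(\left(-8 + 23\right) + 5\right)} + 124\right) \left(-137\right) = \left(\sqrt{2 \left(-15\right)^{2} + \left(15 + 5\right)} + 124\right) \left(-137\right) = \left(\sqrt{2 \cdot 225 + 20} + 124\right) \left(-137\right) = \left(\sqrt{450 + 20} + 124\right) \left(-137\right) = \left(\sqrt{470} + 124\right) \left(-137\right) = \left(124 + \sqrt{470}\right) \left(-137\right) = -16988 - 137 \sqrt{470}$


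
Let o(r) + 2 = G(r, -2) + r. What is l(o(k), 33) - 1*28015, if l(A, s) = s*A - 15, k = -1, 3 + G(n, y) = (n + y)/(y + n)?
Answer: -28195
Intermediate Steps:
G(n, y) = -2 (G(n, y) = -3 + (n + y)/(y + n) = -3 + (n + y)/(n + y) = -3 + 1 = -2)
o(r) = -4 + r (o(r) = -2 + (-2 + r) = -4 + r)
l(A, s) = -15 + A*s (l(A, s) = A*s - 15 = -15 + A*s)
l(o(k), 33) - 1*28015 = (-15 + (-4 - 1)*33) - 1*28015 = (-15 - 5*33) - 28015 = (-15 - 165) - 28015 = -180 - 28015 = -28195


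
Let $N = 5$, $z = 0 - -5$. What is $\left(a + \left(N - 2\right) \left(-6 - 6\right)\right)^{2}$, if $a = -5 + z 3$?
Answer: $676$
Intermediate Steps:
$z = 5$ ($z = 0 + 5 = 5$)
$a = 10$ ($a = -5 + 5 \cdot 3 = -5 + 15 = 10$)
$\left(a + \left(N - 2\right) \left(-6 - 6\right)\right)^{2} = \left(10 + \left(5 - 2\right) \left(-6 - 6\right)\right)^{2} = \left(10 + 3 \left(-12\right)\right)^{2} = \left(10 - 36\right)^{2} = \left(-26\right)^{2} = 676$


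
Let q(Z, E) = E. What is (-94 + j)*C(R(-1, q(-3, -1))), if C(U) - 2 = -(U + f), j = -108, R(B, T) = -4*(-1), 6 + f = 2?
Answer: -404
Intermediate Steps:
f = -4 (f = -6 + 2 = -4)
R(B, T) = 4
C(U) = 6 - U (C(U) = 2 - (U - 4) = 2 - (-4 + U) = 2 + (4 - U) = 6 - U)
(-94 + j)*C(R(-1, q(-3, -1))) = (-94 - 108)*(6 - 1*4) = -202*(6 - 4) = -202*2 = -404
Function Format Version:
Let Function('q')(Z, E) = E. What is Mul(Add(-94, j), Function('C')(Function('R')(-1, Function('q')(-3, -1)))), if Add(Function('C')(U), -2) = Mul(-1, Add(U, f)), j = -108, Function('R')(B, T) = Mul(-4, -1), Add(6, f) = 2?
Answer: -404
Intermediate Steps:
f = -4 (f = Add(-6, 2) = -4)
Function('R')(B, T) = 4
Function('C')(U) = Add(6, Mul(-1, U)) (Function('C')(U) = Add(2, Mul(-1, Add(U, -4))) = Add(2, Mul(-1, Add(-4, U))) = Add(2, Add(4, Mul(-1, U))) = Add(6, Mul(-1, U)))
Mul(Add(-94, j), Function('C')(Function('R')(-1, Function('q')(-3, -1)))) = Mul(Add(-94, -108), Add(6, Mul(-1, 4))) = Mul(-202, Add(6, -4)) = Mul(-202, 2) = -404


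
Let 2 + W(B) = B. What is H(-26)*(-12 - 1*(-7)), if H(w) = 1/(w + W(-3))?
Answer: 5/31 ≈ 0.16129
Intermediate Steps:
W(B) = -2 + B
H(w) = 1/(-5 + w) (H(w) = 1/(w + (-2 - 3)) = 1/(w - 5) = 1/(-5 + w))
H(-26)*(-12 - 1*(-7)) = (-12 - 1*(-7))/(-5 - 26) = (-12 + 7)/(-31) = -1/31*(-5) = 5/31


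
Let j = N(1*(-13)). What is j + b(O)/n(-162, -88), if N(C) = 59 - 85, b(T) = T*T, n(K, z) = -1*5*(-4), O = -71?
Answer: 4521/20 ≈ 226.05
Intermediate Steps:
n(K, z) = 20 (n(K, z) = -5*(-4) = 20)
b(T) = T²
N(C) = -26
j = -26
j + b(O)/n(-162, -88) = -26 + (-71)²/20 = -26 + 5041*(1/20) = -26 + 5041/20 = 4521/20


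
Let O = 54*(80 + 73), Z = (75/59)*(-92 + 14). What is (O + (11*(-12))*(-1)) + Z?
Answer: 489396/59 ≈ 8294.8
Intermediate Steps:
Z = -5850/59 (Z = (75*(1/59))*(-78) = (75/59)*(-78) = -5850/59 ≈ -99.153)
O = 8262 (O = 54*153 = 8262)
(O + (11*(-12))*(-1)) + Z = (8262 + (11*(-12))*(-1)) - 5850/59 = (8262 - 132*(-1)) - 5850/59 = (8262 + 132) - 5850/59 = 8394 - 5850/59 = 489396/59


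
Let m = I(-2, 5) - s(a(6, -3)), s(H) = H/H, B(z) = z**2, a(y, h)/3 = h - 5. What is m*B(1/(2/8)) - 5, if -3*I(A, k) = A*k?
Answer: 97/3 ≈ 32.333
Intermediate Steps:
a(y, h) = -15 + 3*h (a(y, h) = 3*(h - 5) = 3*(-5 + h) = -15 + 3*h)
I(A, k) = -A*k/3
s(H) = 1
m = 7/3 (m = -1/3*(-2)*5 - 1*1 = 10/3 - 1 = 7/3 ≈ 2.3333)
m*B(1/(2/8)) - 5 = 7*(1/(2/8))**2/3 - 5 = 7*(1/(2*(1/8)))**2/3 - 5 = 7*(1/(1/4))**2/3 - 5 = 7*(1*4)**2/3 - 5 = (7/3)*4**2 - 5 = (7/3)*16 - 5 = 112/3 - 5 = 97/3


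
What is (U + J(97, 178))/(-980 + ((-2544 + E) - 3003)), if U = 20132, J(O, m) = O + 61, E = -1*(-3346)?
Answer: -20290/3181 ≈ -6.3785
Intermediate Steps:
E = 3346
J(O, m) = 61 + O
(U + J(97, 178))/(-980 + ((-2544 + E) - 3003)) = (20132 + (61 + 97))/(-980 + ((-2544 + 3346) - 3003)) = (20132 + 158)/(-980 + (802 - 3003)) = 20290/(-980 - 2201) = 20290/(-3181) = 20290*(-1/3181) = -20290/3181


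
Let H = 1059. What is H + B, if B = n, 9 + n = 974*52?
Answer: 51698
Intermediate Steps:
n = 50639 (n = -9 + 974*52 = -9 + 50648 = 50639)
B = 50639
H + B = 1059 + 50639 = 51698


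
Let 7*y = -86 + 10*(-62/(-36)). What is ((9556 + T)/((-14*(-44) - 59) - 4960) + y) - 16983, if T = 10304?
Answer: -673553432/39627 ≈ -16997.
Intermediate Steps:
y = -619/63 (y = (-86 + 10*(-62/(-36)))/7 = (-86 + 10*(-62*(-1/36)))/7 = (-86 + 10*(31/18))/7 = (-86 + 155/9)/7 = (⅐)*(-619/9) = -619/63 ≈ -9.8254)
((9556 + T)/((-14*(-44) - 59) - 4960) + y) - 16983 = ((9556 + 10304)/((-14*(-44) - 59) - 4960) - 619/63) - 16983 = (19860/((616 - 59) - 4960) - 619/63) - 16983 = (19860/(557 - 4960) - 619/63) - 16983 = (19860/(-4403) - 619/63) - 16983 = (19860*(-1/4403) - 619/63) - 16983 = (-19860/4403 - 619/63) - 16983 = -568091/39627 - 16983 = -673553432/39627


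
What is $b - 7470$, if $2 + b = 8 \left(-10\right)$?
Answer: $-7552$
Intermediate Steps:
$b = -82$ ($b = -2 + 8 \left(-10\right) = -2 - 80 = -82$)
$b - 7470 = -82 - 7470 = -7552$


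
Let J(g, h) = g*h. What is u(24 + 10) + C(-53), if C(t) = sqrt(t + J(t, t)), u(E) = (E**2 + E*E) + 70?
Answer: 2382 + 2*sqrt(689) ≈ 2434.5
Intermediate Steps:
u(E) = 70 + 2*E**2 (u(E) = (E**2 + E**2) + 70 = 2*E**2 + 70 = 70 + 2*E**2)
C(t) = sqrt(t + t**2) (C(t) = sqrt(t + t*t) = sqrt(t + t**2))
u(24 + 10) + C(-53) = (70 + 2*(24 + 10)**2) + sqrt(-53*(1 - 53)) = (70 + 2*34**2) + sqrt(-53*(-52)) = (70 + 2*1156) + sqrt(2756) = (70 + 2312) + 2*sqrt(689) = 2382 + 2*sqrt(689)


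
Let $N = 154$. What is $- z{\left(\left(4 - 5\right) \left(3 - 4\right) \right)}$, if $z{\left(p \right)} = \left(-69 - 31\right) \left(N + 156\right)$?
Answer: $31000$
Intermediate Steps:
$z{\left(p \right)} = -31000$ ($z{\left(p \right)} = \left(-69 - 31\right) \left(154 + 156\right) = \left(-100\right) 310 = -31000$)
$- z{\left(\left(4 - 5\right) \left(3 - 4\right) \right)} = \left(-1\right) \left(-31000\right) = 31000$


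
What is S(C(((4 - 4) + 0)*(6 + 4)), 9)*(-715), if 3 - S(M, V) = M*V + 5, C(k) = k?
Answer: 1430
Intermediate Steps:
S(M, V) = -2 - M*V (S(M, V) = 3 - (M*V + 5) = 3 - (5 + M*V) = 3 + (-5 - M*V) = -2 - M*V)
S(C(((4 - 4) + 0)*(6 + 4)), 9)*(-715) = (-2 - 1*((4 - 4) + 0)*(6 + 4)*9)*(-715) = (-2 - 1*(0 + 0)*10*9)*(-715) = (-2 - 1*0*10*9)*(-715) = (-2 - 1*0*9)*(-715) = (-2 + 0)*(-715) = -2*(-715) = 1430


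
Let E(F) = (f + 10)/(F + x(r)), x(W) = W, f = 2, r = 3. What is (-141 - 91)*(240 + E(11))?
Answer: -391152/7 ≈ -55879.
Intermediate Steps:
E(F) = 12/(3 + F) (E(F) = (2 + 10)/(F + 3) = 12/(3 + F))
(-141 - 91)*(240 + E(11)) = (-141 - 91)*(240 + 12/(3 + 11)) = -232*(240 + 12/14) = -232*(240 + 12*(1/14)) = -232*(240 + 6/7) = -232*1686/7 = -391152/7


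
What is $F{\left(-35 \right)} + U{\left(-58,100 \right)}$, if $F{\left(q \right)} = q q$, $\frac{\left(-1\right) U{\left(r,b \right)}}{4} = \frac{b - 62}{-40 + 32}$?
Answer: $1244$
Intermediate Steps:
$U{\left(r,b \right)} = -31 + \frac{b}{2}$ ($U{\left(r,b \right)} = - 4 \frac{b - 62}{-40 + 32} = - 4 \frac{-62 + b}{-8} = - 4 \left(-62 + b\right) \left(- \frac{1}{8}\right) = - 4 \left(\frac{31}{4} - \frac{b}{8}\right) = -31 + \frac{b}{2}$)
$F{\left(q \right)} = q^{2}$
$F{\left(-35 \right)} + U{\left(-58,100 \right)} = \left(-35\right)^{2} + \left(-31 + \frac{1}{2} \cdot 100\right) = 1225 + \left(-31 + 50\right) = 1225 + 19 = 1244$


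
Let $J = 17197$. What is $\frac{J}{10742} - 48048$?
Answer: $- \frac{516114419}{10742} \approx -48046.0$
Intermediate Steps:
$\frac{J}{10742} - 48048 = \frac{17197}{10742} - 48048 = - \frac{516114419}{10742}$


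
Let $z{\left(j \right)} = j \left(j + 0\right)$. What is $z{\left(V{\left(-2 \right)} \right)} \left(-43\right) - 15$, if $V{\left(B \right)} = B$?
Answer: $-187$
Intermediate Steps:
$z{\left(j \right)} = j^{2}$ ($z{\left(j \right)} = j j = j^{2}$)
$z{\left(V{\left(-2 \right)} \right)} \left(-43\right) - 15 = \left(-2\right)^{2} \left(-43\right) - 15 = 4 \left(-43\right) - 15 = -172 - 15 = -187$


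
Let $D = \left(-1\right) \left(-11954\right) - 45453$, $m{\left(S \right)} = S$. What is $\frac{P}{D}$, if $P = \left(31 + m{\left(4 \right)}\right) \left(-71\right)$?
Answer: $\frac{2485}{33499} \approx 0.074181$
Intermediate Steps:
$D = -33499$ ($D = 11954 - 45453 = -33499$)
$P = -2485$ ($P = \left(31 + 4\right) \left(-71\right) = 35 \left(-71\right) = -2485$)
$\frac{P}{D} = - \frac{2485}{-33499} = \left(-2485\right) \left(- \frac{1}{33499}\right) = \frac{2485}{33499}$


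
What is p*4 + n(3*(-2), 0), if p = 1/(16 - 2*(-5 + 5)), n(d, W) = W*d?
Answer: ¼ ≈ 0.25000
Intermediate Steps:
p = 1/16 (p = 1/(16 - 2*0) = 1/(16 + 0) = 1/16 ≈ 0.062500)
p*4 + n(3*(-2), 0) = (1/16)*4 + 0*(3*(-2)) = ¼ + 0*(-6) = ¼ + 0 = ¼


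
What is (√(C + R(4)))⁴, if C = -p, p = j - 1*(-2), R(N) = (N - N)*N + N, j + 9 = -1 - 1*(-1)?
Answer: 121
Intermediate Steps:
j = -9 (j = -9 + (-1 - 1*(-1)) = -9 + (-1 + 1) = -9 + 0 = -9)
R(N) = N (R(N) = 0*N + N = 0 + N = N)
p = -7 (p = -9 - 1*(-2) = -9 + 2 = -7)
C = 7 (C = -1*(-7) = 7)
(√(C + R(4)))⁴ = (√(7 + 4))⁴ = (√11)⁴ = 121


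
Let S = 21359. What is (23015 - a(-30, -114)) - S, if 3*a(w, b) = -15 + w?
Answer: 1671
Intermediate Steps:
a(w, b) = -5 + w/3 (a(w, b) = (-15 + w)/3 = -5 + w/3)
(23015 - a(-30, -114)) - S = (23015 - (-5 + (⅓)*(-30))) - 1*21359 = (23015 - (-5 - 10)) - 21359 = (23015 - 1*(-15)) - 21359 = (23015 + 15) - 21359 = 23030 - 21359 = 1671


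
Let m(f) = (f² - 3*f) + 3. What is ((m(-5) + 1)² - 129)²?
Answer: 3265249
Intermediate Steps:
m(f) = 3 + f² - 3*f
((m(-5) + 1)² - 129)² = (((3 + (-5)² - 3*(-5)) + 1)² - 129)² = (((3 + 25 + 15) + 1)² - 129)² = ((43 + 1)² - 129)² = (44² - 129)² = (1936 - 129)² = 1807² = 3265249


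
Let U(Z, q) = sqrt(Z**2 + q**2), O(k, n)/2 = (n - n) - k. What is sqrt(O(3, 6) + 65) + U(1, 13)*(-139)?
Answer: sqrt(59) - 139*sqrt(170) ≈ -1804.7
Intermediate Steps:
O(k, n) = -2*k (O(k, n) = 2*((n - n) - k) = 2*(0 - k) = 2*(-k) = -2*k)
sqrt(O(3, 6) + 65) + U(1, 13)*(-139) = sqrt(-2*3 + 65) + sqrt(1**2 + 13**2)*(-139) = sqrt(-6 + 65) + sqrt(1 + 169)*(-139) = sqrt(59) + sqrt(170)*(-139) = sqrt(59) - 139*sqrt(170)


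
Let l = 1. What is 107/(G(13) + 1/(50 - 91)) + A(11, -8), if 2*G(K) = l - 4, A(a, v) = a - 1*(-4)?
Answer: -6899/125 ≈ -55.192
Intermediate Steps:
A(a, v) = 4 + a (A(a, v) = a + 4 = 4 + a)
G(K) = -3/2 (G(K) = (1 - 4)/2 = (½)*(-3) = -3/2)
107/(G(13) + 1/(50 - 91)) + A(11, -8) = 107/(-3/2 + 1/(50 - 91)) + (4 + 11) = 107/(-3/2 + 1/(-41)) + 15 = 107/(-3/2 - 1/41) + 15 = 107/(-125/82) + 15 = -82/125*107 + 15 = -8774/125 + 15 = -6899/125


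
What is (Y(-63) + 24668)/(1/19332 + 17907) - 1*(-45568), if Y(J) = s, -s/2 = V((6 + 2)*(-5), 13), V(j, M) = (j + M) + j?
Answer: 15775124272264/346178125 ≈ 45569.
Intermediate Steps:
V(j, M) = M + 2*j (V(j, M) = (M + j) + j = M + 2*j)
s = 134 (s = -2*(13 + 2*((6 + 2)*(-5))) = -2*(13 + 2*(8*(-5))) = -2*(13 + 2*(-40)) = -2*(13 - 80) = -2*(-67) = 134)
Y(J) = 134
(Y(-63) + 24668)/(1/19332 + 17907) - 1*(-45568) = (134 + 24668)/(1/19332 + 17907) - 1*(-45568) = 24802/(1/19332 + 17907) + 45568 = 24802/(346178125/19332) + 45568 = 24802*(19332/346178125) + 45568 = 479472264/346178125 + 45568 = 15775124272264/346178125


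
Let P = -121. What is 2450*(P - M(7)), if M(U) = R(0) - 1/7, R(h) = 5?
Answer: -308350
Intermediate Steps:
M(U) = 34/7 (M(U) = 5 - 1/7 = 5 - 1*⅐ = 5 - ⅐ = 34/7)
2450*(P - M(7)) = 2450*(-121 - 1*34/7) = 2450*(-121 - 34/7) = 2450*(-881/7) = -308350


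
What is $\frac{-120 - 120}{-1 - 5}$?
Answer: $40$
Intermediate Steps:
$\frac{-120 - 120}{-1 - 5} = - \frac{240}{-6} = \left(-240\right) \left(- \frac{1}{6}\right) = 40$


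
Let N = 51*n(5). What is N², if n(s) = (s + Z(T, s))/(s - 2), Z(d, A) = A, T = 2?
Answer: 28900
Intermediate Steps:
n(s) = 2*s/(-2 + s) (n(s) = (s + s)/(s - 2) = (2*s)/(-2 + s) = 2*s/(-2 + s))
N = 170 (N = 51*(2*5/(-2 + 5)) = 51*(2*5/3) = 51*(2*5*(⅓)) = 51*(10/3) = 170)
N² = 170² = 28900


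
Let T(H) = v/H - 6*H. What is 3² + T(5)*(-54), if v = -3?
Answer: 8307/5 ≈ 1661.4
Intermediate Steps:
T(H) = -6*H - 3/H (T(H) = -3/H - 6*H = -6*H - 3/H)
3² + T(5)*(-54) = 3² + (-6*5 - 3/5)*(-54) = 9 + (-30 - 3*⅕)*(-54) = 9 + (-30 - ⅗)*(-54) = 9 - 153/5*(-54) = 9 + 8262/5 = 8307/5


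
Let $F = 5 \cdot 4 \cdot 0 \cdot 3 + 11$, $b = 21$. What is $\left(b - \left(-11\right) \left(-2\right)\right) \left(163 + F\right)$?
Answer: $-174$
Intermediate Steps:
$F = 11$ ($F = 5 \cdot 0 \cdot 3 + 11 = 5 \cdot 0 + 11 = 0 + 11 = 11$)
$\left(b - \left(-11\right) \left(-2\right)\right) \left(163 + F\right) = \left(21 - \left(-11\right) \left(-2\right)\right) \left(163 + 11\right) = \left(21 - 22\right) 174 = \left(-1\right) 174 = -174$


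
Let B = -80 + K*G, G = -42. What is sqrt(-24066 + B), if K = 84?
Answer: I*sqrt(27674) ≈ 166.35*I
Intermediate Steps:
B = -3608 (B = -80 + 84*(-42) = -80 - 3528 = -3608)
sqrt(-24066 + B) = sqrt(-24066 - 3608) = sqrt(-27674) = I*sqrt(27674)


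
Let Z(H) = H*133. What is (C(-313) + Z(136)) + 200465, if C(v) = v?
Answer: 218240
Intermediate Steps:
Z(H) = 133*H
(C(-313) + Z(136)) + 200465 = (-313 + 133*136) + 200465 = (-313 + 18088) + 200465 = 17775 + 200465 = 218240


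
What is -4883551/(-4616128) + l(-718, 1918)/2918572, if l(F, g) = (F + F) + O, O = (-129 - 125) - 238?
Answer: 3561023828597/3368125482304 ≈ 1.0573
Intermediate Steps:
O = -492 (O = -254 - 238 = -492)
l(F, g) = -492 + 2*F (l(F, g) = (F + F) - 492 = 2*F - 492 = -492 + 2*F)
-4883551/(-4616128) + l(-718, 1918)/2918572 = -4883551/(-4616128) + (-492 + 2*(-718))/2918572 = -4883551*(-1/4616128) + (-492 - 1436)*(1/2918572) = 4883551/4616128 - 1928*1/2918572 = 4883551/4616128 - 482/729643 = 3561023828597/3368125482304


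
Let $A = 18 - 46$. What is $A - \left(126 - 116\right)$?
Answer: $-38$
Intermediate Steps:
$A = -28$
$A - \left(126 - 116\right) = -28 - \left(126 - 116\right) = -28 - 10 = -38$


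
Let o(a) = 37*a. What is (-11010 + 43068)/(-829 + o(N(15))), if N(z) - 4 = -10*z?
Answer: -10686/2077 ≈ -5.1449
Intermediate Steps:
N(z) = 4 - 10*z
(-11010 + 43068)/(-829 + o(N(15))) = (-11010 + 43068)/(-829 + 37*(4 - 10*15)) = 32058/(-829 + 37*(4 - 150)) = 32058/(-829 + 37*(-146)) = 32058/(-829 - 5402) = 32058/(-6231) = 32058*(-1/6231) = -10686/2077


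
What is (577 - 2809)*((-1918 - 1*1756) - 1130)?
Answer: 10722528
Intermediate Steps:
(577 - 2809)*((-1918 - 1*1756) - 1130) = -2232*((-1918 - 1756) - 1130) = -2232*(-3674 - 1130) = -2232*(-4804) = 10722528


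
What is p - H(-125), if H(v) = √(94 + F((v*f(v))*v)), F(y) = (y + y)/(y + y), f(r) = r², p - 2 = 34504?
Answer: 34506 - √95 ≈ 34496.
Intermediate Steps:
p = 34506 (p = 2 + 34504 = 34506)
F(y) = 1 (F(y) = (2*y)/((2*y)) = (2*y)*(1/(2*y)) = 1)
H(v) = √95 (H(v) = √(94 + 1) = √95)
p - H(-125) = 34506 - √95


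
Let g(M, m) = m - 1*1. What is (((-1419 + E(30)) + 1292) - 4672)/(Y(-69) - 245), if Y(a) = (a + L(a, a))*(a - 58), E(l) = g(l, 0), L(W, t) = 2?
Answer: -600/1033 ≈ -0.58083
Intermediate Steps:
g(M, m) = -1 + m (g(M, m) = m - 1 = -1 + m)
E(l) = -1 (E(l) = -1 + 0 = -1)
Y(a) = (-58 + a)*(2 + a) (Y(a) = (a + 2)*(a - 58) = (2 + a)*(-58 + a) = (-58 + a)*(2 + a))
(((-1419 + E(30)) + 1292) - 4672)/(Y(-69) - 245) = (((-1419 - 1) + 1292) - 4672)/((-116 + (-69)**2 - 56*(-69)) - 245) = ((-1420 + 1292) - 4672)/((-116 + 4761 + 3864) - 245) = (-128 - 4672)/(8509 - 245) = -4800/8264 = -4800*1/8264 = -600/1033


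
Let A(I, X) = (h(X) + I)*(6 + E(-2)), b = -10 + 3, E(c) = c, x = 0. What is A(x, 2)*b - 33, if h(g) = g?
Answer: -89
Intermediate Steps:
b = -7
A(I, X) = 4*I + 4*X (A(I, X) = (X + I)*(6 - 2) = (I + X)*4 = 4*I + 4*X)
A(x, 2)*b - 33 = (4*0 + 4*2)*(-7) - 33 = (0 + 8)*(-7) - 33 = 8*(-7) - 33 = -56 - 33 = -89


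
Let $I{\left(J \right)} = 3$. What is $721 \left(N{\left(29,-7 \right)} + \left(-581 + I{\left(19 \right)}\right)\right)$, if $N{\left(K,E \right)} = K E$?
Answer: $-563101$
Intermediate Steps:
$N{\left(K,E \right)} = E K$
$721 \left(N{\left(29,-7 \right)} + \left(-581 + I{\left(19 \right)}\right)\right) = 721 \left(\left(-7\right) 29 + \left(-581 + 3\right)\right) = 721 \left(-203 - 578\right) = 721 \left(-781\right) = -563101$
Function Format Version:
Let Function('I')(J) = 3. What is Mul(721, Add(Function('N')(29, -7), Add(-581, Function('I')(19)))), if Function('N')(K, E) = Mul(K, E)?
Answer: -563101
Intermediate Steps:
Function('N')(K, E) = Mul(E, K)
Mul(721, Add(Function('N')(29, -7), Add(-581, Function('I')(19)))) = Mul(721, Add(Mul(-7, 29), Add(-581, 3))) = Mul(721, Add(-203, -578)) = Mul(721, -781) = -563101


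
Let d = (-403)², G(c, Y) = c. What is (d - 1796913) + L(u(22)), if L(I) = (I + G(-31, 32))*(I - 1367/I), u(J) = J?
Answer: -35951141/22 ≈ -1.6341e+6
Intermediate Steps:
L(I) = (-31 + I)*(I - 1367/I) (L(I) = (I - 31)*(I - 1367/I) = (-31 + I)*(I - 1367/I))
d = 162409
(d - 1796913) + L(u(22)) = (162409 - 1796913) + (-1367 + 22² - 31*22 + 42377/22) = -1634504 + (-1367 + 484 - 682 + 42377*(1/22)) = -1634504 + (-1367 + 484 - 682 + 42377/22) = -1634504 + 7947/22 = -35951141/22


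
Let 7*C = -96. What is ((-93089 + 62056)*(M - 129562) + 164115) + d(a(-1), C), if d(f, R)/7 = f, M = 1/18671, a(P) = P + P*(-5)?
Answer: 75073508564286/18671 ≈ 4.0209e+9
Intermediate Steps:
C = -96/7 (C = (⅐)*(-96) = -96/7 ≈ -13.714)
a(P) = -4*P (a(P) = P - 5*P = -4*P)
M = 1/18671 ≈ 5.3559e-5
d(f, R) = 7*f
((-93089 + 62056)*(M - 129562) + 164115) + d(a(-1), C) = ((-93089 + 62056)*(1/18671 - 129562) + 164115) + 7*(-4*(-1)) = (-31033*(-2419052101/18671) + 164115) + 7*4 = (75070443850333/18671 + 164115) + 28 = 75073508041498/18671 + 28 = 75073508564286/18671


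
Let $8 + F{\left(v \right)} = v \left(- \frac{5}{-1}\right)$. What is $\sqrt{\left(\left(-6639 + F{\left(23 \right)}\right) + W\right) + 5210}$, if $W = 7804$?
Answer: $\sqrt{6482} \approx 80.511$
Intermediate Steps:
$F{\left(v \right)} = -8 + 5 v$ ($F{\left(v \right)} = -8 + v \left(- \frac{5}{-1}\right) = -8 + v \left(\left(-5\right) \left(-1\right)\right) = -8 + v 5 = -8 + 5 v$)
$\sqrt{\left(\left(-6639 + F{\left(23 \right)}\right) + W\right) + 5210} = \sqrt{\left(\left(-6639 + \left(-8 + 5 \cdot 23\right)\right) + 7804\right) + 5210} = \sqrt{\left(\left(-6639 + \left(-8 + 115\right)\right) + 7804\right) + 5210} = \sqrt{\left(\left(-6639 + 107\right) + 7804\right) + 5210} = \sqrt{\left(-6532 + 7804\right) + 5210} = \sqrt{1272 + 5210} = \sqrt{6482}$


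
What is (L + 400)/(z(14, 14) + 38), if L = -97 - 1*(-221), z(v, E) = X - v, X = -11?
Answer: 524/13 ≈ 40.308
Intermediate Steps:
z(v, E) = -11 - v
L = 124 (L = -97 + 221 = 124)
(L + 400)/(z(14, 14) + 38) = (124 + 400)/((-11 - 1*14) + 38) = 524/((-11 - 14) + 38) = 524/(-25 + 38) = 524/13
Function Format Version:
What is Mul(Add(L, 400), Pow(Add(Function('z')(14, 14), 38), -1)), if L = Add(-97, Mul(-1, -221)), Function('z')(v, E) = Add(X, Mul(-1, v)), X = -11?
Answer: Rational(524, 13) ≈ 40.308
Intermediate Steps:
Function('z')(v, E) = Add(-11, Mul(-1, v))
L = 124 (L = Add(-97, 221) = 124)
Mul(Add(L, 400), Pow(Add(Function('z')(14, 14), 38), -1)) = Mul(Add(124, 400), Pow(Add(Add(-11, Mul(-1, 14)), 38), -1)) = Mul(524, Pow(Add(Add(-11, -14), 38), -1)) = Mul(524, Pow(Add(-25, 38), -1)) = Mul(524, Pow(13, -1)) = Mul(524, Rational(1, 13)) = Rational(524, 13)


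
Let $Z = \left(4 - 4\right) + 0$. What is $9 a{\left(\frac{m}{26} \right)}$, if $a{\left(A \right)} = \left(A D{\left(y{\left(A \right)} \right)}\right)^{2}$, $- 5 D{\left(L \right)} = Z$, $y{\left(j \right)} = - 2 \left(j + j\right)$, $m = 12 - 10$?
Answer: $0$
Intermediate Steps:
$m = 2$
$y{\left(j \right)} = - 4 j$ ($y{\left(j \right)} = - 2 \cdot 2 j = - 4 j$)
$Z = 0$ ($Z = 0 + 0 = 0$)
$D{\left(L \right)} = 0$ ($D{\left(L \right)} = \left(- \frac{1}{5}\right) 0 = 0$)
$a{\left(A \right)} = 0$ ($a{\left(A \right)} = \left(A 0\right)^{2} = 0^{2} = 0$)
$9 a{\left(\frac{m}{26} \right)} = 9 \cdot 0 = 0$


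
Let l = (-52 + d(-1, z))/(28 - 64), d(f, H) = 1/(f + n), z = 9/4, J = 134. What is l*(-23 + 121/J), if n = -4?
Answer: -85869/2680 ≈ -32.041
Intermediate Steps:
z = 9/4 (z = 9*(¼) = 9/4 ≈ 2.2500)
d(f, H) = 1/(-4 + f) (d(f, H) = 1/(f - 4) = 1/(-4 + f))
l = 29/20 (l = (-52 + 1/(-4 - 1))/(28 - 64) = (-52 + 1/(-5))/(-36) = (-52 - ⅕)*(-1/36) = -261/5*(-1/36) = 29/20 ≈ 1.4500)
l*(-23 + 121/J) = 29*(-23 + 121/134)/20 = (29/20)*(-2961/134) = -85869/2680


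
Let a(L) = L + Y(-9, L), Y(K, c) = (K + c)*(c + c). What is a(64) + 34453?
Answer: 41557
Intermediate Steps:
Y(K, c) = 2*c*(K + c) (Y(K, c) = (K + c)*(2*c) = 2*c*(K + c))
a(L) = L + 2*L*(-9 + L)
a(64) + 34453 = 64*(-17 + 2*64) + 34453 = 64*(-17 + 128) + 34453 = 64*111 + 34453 = 7104 + 34453 = 41557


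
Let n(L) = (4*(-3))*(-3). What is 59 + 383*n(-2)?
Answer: 13847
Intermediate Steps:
n(L) = 36 (n(L) = -12*(-3) = 36)
59 + 383*n(-2) = 59 + 383*36 = 59 + 13788 = 13847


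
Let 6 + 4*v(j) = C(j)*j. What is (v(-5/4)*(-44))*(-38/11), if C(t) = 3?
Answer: -741/2 ≈ -370.50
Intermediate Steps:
v(j) = -3/2 + 3*j/4 (v(j) = -3/2 + (3*j)/4 = -3/2 + 3*j/4)
(v(-5/4)*(-44))*(-38/11) = ((-3/2 + 3*(-5/4)/4)*(-44))*(-38/11) = ((-3/2 + 3*(-5*¼)/4)*(-44))*(-38*1/11) = ((-3/2 + (¾)*(-5/4))*(-44))*(-38/11) = ((-3/2 - 15/16)*(-44))*(-38/11) = -39/16*(-44)*(-38/11) = (429/4)*(-38/11) = -741/2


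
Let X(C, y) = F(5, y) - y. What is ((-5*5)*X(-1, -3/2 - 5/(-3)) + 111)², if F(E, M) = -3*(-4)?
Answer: 1229881/36 ≈ 34163.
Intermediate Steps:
F(E, M) = 12
X(C, y) = 12 - y
((-5*5)*X(-1, -3/2 - 5/(-3)) + 111)² = ((-5*5)*(12 - (-3/2 - 5/(-3))) + 111)² = (-25*(12 - (-3*½ - 5*(-⅓))) + 111)² = (-25*(12 - (-3/2 + 5/3)) + 111)² = (-25*(12 - 1*⅙) + 111)² = (-25*(12 - ⅙) + 111)² = (-25*71/6 + 111)² = (-1775/6 + 111)² = (-1109/6)² = 1229881/36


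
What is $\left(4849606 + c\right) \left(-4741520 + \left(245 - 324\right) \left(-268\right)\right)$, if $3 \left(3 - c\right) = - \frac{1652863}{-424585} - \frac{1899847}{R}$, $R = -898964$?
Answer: $- \frac{2184376618471541405210637}{95421657485} \approx -2.2892 \cdot 10^{13}$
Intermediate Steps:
$c = \frac{380889599011}{381686629940}$ ($c = 3 - \frac{- \frac{1652863}{-424585} - \frac{1899847}{-898964}}{3} = 3 - \frac{\left(-1652863\right) \left(- \frac{1}{424585}\right) - - \frac{1899847}{898964}}{3} = 3 - \frac{\frac{1652863}{424585} + \frac{1899847}{898964}}{3} = 3 - \frac{764170290809}{381686629940} = \frac{380889599011}{381686629940} \approx 0.99791$)
$\left(4849606 + c\right) \left(-4741520 + \left(245 - 324\right) \left(-268\right)\right) = \left(4849606 + \frac{380889599011}{381686629940}\right) \left(-4741520 + \left(245 - 324\right) \left(-268\right)\right) = \frac{1851030151566402651 \left(-4741520 - -21172\right)}{381686629940} = \frac{1851030151566402651 \left(-4741520 + 21172\right)}{381686629940} = \frac{1851030151566402651}{381686629940} \left(-4720348\right) = - \frac{2184376618471541405210637}{95421657485}$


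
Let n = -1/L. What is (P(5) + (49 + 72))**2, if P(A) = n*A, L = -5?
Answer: 14884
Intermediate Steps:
n = 1/5 (n = -1/(-5) = -1*(-1/5) = 1/5 ≈ 0.20000)
P(A) = A/5
(P(5) + (49 + 72))**2 = ((1/5)*5 + (49 + 72))**2 = (1 + 121)**2 = 122**2 = 14884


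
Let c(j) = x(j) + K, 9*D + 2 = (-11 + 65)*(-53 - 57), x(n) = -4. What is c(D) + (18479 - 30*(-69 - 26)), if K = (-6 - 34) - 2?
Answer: 21283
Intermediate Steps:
K = -42 (K = -40 - 2 = -42)
D = -5942/9 (D = -2/9 + ((-11 + 65)*(-53 - 57))/9 = -2/9 + (54*(-110))/9 = -2/9 + (⅑)*(-5940) = -2/9 - 660 = -5942/9 ≈ -660.22)
c(j) = -46 (c(j) = -4 - 42 = -46)
c(D) + (18479 - 30*(-69 - 26)) = -46 + (18479 - 30*(-69 - 26)) = -46 + (18479 - 30*(-95)) = -46 + (18479 - 1*(-2850)) = -46 + (18479 + 2850) = -46 + 21329 = 21283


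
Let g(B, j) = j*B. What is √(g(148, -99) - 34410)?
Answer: I*√49062 ≈ 221.5*I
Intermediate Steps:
g(B, j) = B*j
√(g(148, -99) - 34410) = √(148*(-99) - 34410) = √(-14652 - 34410) = √(-49062) = I*√49062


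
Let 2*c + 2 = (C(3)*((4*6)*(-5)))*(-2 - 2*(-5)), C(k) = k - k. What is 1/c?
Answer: -1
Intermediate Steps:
C(k) = 0
c = -1 (c = -1 + ((0*((4*6)*(-5)))*(-2 - 2*(-5)))/2 = -1 + ((0*(24*(-5)))*(-2 + 10))/2 = -1 + ((0*(-120))*8)/2 = -1 + (0*8)/2 = -1 + (½)*0 = -1 + 0 = -1)
1/c = 1/(-1) = -1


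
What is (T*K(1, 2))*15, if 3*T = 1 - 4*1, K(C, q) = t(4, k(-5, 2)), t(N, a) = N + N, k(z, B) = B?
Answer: -120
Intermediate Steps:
t(N, a) = 2*N
K(C, q) = 8 (K(C, q) = 2*4 = 8)
T = -1 (T = (1 - 4*1)/3 = (1 - 4)/3 = (⅓)*(-3) = -1)
(T*K(1, 2))*15 = -1*8*15 = -8*15 = -120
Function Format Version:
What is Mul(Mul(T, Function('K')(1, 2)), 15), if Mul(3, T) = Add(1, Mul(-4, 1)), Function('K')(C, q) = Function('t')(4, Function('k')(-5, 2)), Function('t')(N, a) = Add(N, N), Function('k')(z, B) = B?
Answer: -120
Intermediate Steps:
Function('t')(N, a) = Mul(2, N)
Function('K')(C, q) = 8 (Function('K')(C, q) = Mul(2, 4) = 8)
T = -1 (T = Mul(Rational(1, 3), Add(1, Mul(-4, 1))) = Mul(Rational(1, 3), Add(1, -4)) = Mul(Rational(1, 3), -3) = -1)
Mul(Mul(T, Function('K')(1, 2)), 15) = Mul(Mul(-1, 8), 15) = Mul(-8, 15) = -120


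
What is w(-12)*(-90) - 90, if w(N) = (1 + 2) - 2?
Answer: -180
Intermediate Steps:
w(N) = 1 (w(N) = 3 - 2 = 1)
w(-12)*(-90) - 90 = 1*(-90) - 90 = -90 - 90 = -180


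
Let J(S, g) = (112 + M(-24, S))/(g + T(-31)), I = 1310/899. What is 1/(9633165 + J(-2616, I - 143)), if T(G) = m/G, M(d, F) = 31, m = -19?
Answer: 126696/1220483344283 ≈ 1.0381e-7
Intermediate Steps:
I = 1310/899 (I = 1310*(1/899) = 1310/899 ≈ 1.4572)
T(G) = -19/G
J(S, g) = 143/(19/31 + g) (J(S, g) = (112 + 31)/(g - 19/(-31)) = 143/(g - 19*(-1/31)) = 143/(g + 19/31) = 143/(19/31 + g))
1/(9633165 + J(-2616, I - 143)) = 1/(9633165 + 4433/(19 + 31*(1310/899 - 143))) = 1/(9633165 + 4433/(19 + 31*(-127247/899))) = 1/(9633165 + 4433/(19 - 127247/29)) = 1/(9633165 + 4433/(-126696/29)) = 1/(9633165 + 4433*(-29/126696)) = 1/(9633165 - 128557/126696) = 1/(1220483344283/126696) = 126696/1220483344283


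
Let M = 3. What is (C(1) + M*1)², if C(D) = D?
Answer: 16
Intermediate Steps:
(C(1) + M*1)² = (1 + 3*1)² = (1 + 3)² = 4² = 16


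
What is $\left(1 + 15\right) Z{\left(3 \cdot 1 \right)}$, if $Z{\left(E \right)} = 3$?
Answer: $48$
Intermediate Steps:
$\left(1 + 15\right) Z{\left(3 \cdot 1 \right)} = \left(1 + 15\right) 3 = 16 \cdot 3 = 48$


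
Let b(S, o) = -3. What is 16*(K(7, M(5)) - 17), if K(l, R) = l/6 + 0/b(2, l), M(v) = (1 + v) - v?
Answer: -760/3 ≈ -253.33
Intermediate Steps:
M(v) = 1
K(l, R) = l/6 (K(l, R) = l/6 + 0/(-3) = l*(⅙) + 0*(-⅓) = l/6 + 0 = l/6)
16*(K(7, M(5)) - 17) = 16*((⅙)*7 - 17) = 16*(7/6 - 17) = 16*(-95/6) = -760/3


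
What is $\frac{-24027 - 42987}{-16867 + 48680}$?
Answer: $- \frac{67014}{31813} \approx -2.1065$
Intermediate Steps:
$\frac{-24027 - 42987}{-16867 + 48680} = - \frac{67014}{31813}$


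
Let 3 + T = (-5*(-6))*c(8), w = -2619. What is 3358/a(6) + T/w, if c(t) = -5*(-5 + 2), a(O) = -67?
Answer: -2941517/58491 ≈ -50.290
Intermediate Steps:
c(t) = 15 (c(t) = -5*(-3) = 15)
T = 447 (T = -3 - 5*(-6)*15 = -3 + 30*15 = -3 + 450 = 447)
3358/a(6) + T/w = 3358/(-67) + 447/(-2619) = 3358*(-1/67) + 447*(-1/2619) = -3358/67 - 149/873 = -2941517/58491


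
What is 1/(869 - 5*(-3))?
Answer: 1/884 ≈ 0.0011312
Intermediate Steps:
1/(869 - 5*(-3)) = 1/(869 + 15) = 1/884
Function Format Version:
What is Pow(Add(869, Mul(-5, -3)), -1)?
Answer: Rational(1, 884) ≈ 0.0011312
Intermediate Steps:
Pow(Add(869, Mul(-5, -3)), -1) = Pow(Add(869, 15), -1) = Pow(884, -1) = Rational(1, 884)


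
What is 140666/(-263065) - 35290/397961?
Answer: -65263145876/104689610465 ≈ -0.62340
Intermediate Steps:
140666/(-263065) - 35290/397961 = 140666*(-1/263065) - 35290*1/397961 = -140666/263065 - 35290/397961 = -65263145876/104689610465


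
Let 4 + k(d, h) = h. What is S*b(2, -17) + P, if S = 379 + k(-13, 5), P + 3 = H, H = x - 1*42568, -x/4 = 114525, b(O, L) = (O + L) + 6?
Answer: -504091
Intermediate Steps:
b(O, L) = 6 + L + O (b(O, L) = (L + O) + 6 = 6 + L + O)
x = -458100 (x = -4*114525 = -458100)
k(d, h) = -4 + h
H = -500668 (H = -458100 - 1*42568 = -458100 - 42568 = -500668)
P = -500671 (P = -3 - 500668 = -500671)
S = 380 (S = 379 + (-4 + 5) = 379 + 1 = 380)
S*b(2, -17) + P = 380*(6 - 17 + 2) - 500671 = 380*(-9) - 500671 = -3420 - 500671 = -504091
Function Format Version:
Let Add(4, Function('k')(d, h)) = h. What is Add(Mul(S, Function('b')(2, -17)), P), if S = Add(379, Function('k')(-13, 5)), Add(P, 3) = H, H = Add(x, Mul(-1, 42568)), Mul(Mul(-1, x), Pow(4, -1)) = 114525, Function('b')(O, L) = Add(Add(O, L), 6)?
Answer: -504091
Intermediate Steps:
Function('b')(O, L) = Add(6, L, O) (Function('b')(O, L) = Add(Add(L, O), 6) = Add(6, L, O))
x = -458100 (x = Mul(-4, 114525) = -458100)
Function('k')(d, h) = Add(-4, h)
H = -500668 (H = Add(-458100, Mul(-1, 42568)) = Add(-458100, -42568) = -500668)
P = -500671 (P = Add(-3, -500668) = -500671)
S = 380 (S = Add(379, Add(-4, 5)) = Add(379, 1) = 380)
Add(Mul(S, Function('b')(2, -17)), P) = Add(Mul(380, Add(6, -17, 2)), -500671) = Add(Mul(380, -9), -500671) = Add(-3420, -500671) = -504091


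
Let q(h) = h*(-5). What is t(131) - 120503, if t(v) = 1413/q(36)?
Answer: -2410217/20 ≈ -1.2051e+5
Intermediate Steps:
q(h) = -5*h
t(v) = -157/20 (t(v) = 1413/((-5*36)) = 1413/(-180) = 1413*(-1/180) = -157/20)
t(131) - 120503 = -157/20 - 120503 = -2410217/20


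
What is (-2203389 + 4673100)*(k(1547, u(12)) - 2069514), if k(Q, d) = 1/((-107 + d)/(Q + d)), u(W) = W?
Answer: -485558491872579/95 ≈ -5.1111e+12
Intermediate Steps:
k(Q, d) = (Q + d)/(-107 + d) (k(Q, d) = 1/((-107 + d)/(Q + d)) = (Q + d)/(-107 + d))
(-2203389 + 4673100)*(k(1547, u(12)) - 2069514) = (-2203389 + 4673100)*((1547 + 12)/(-107 + 12) - 2069514) = 2469711*(1559/(-95) - 2069514) = 2469711*(-1/95*1559 - 2069514) = 2469711*(-1559/95 - 2069514) = 2469711*(-196605389/95) = -485558491872579/95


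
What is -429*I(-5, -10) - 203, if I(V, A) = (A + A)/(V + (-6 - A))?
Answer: -8783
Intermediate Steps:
I(V, A) = 2*A/(-6 + V - A) (I(V, A) = (2*A)/(-6 + V - A) = 2*A/(-6 + V - A))
-429*I(-5, -10) - 203 = -(-858)*(-10)/(6 - 10 - 1*(-5)) - 203 = -(-858)*(-10)/(6 - 10 + 5) - 203 = -(-858)*(-10)/1 - 203 = -(-858)*(-10) - 203 = -429*20 - 203 = -8580 - 203 = -8783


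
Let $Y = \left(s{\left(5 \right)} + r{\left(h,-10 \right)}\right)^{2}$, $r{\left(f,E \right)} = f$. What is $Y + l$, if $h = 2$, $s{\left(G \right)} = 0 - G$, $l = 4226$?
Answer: $4235$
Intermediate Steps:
$s{\left(G \right)} = - G$
$Y = 9$ ($Y = \left(\left(-1\right) 5 + 2\right)^{2} = \left(-5 + 2\right)^{2} = \left(-3\right)^{2} = 9$)
$Y + l = 9 + 4226 = 4235$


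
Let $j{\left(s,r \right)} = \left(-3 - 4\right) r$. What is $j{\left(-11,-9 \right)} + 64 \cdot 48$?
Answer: $3135$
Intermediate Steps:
$j{\left(s,r \right)} = - 7 r$
$j{\left(-11,-9 \right)} + 64 \cdot 48 = \left(-7\right) \left(-9\right) + 64 \cdot 48 = 63 + 3072 = 3135$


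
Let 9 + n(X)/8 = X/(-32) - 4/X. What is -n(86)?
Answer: 8073/86 ≈ 93.872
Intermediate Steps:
n(X) = -72 - 32/X - X/4 (n(X) = -72 + 8*(X/(-32) - 4/X) = -72 + 8*(X*(-1/32) - 4/X) = -72 + 8*(-X/32 - 4/X) = -72 + 8*(-4/X - X/32) = -72 + (-32/X - X/4) = -72 - 32/X - X/4)
-n(86) = -(-72 - 32/86 - ¼*86) = -(-72 - 32*1/86 - 43/2) = -(-72 - 16/43 - 43/2) = -1*(-8073/86) = 8073/86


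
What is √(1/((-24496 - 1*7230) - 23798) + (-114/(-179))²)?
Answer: √10015944696303/4969398 ≈ 0.63686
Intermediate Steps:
√(1/((-24496 - 1*7230) - 23798) + (-114/(-179))²) = √(1/((-24496 - 7230) - 23798) + (-114*(-1/179))²) = √(1/(-31726 - 23798) + (114/179)²) = √(1/(-55524) + 12996/32041) = √(-1/55524 + 12996/32041) = √(721557863/1779044484) = √10015944696303/4969398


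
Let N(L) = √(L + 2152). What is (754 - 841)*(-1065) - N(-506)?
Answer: 92655 - √1646 ≈ 92614.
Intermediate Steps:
N(L) = √(2152 + L)
(754 - 841)*(-1065) - N(-506) = (754 - 841)*(-1065) - √(2152 - 506) = -87*(-1065) - √1646 = 92655 - √1646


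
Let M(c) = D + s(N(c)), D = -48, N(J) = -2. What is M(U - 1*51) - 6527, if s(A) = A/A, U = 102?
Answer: -6574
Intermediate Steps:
s(A) = 1
M(c) = -47 (M(c) = -48 + 1 = -47)
M(U - 1*51) - 6527 = -47 - 6527 = -6574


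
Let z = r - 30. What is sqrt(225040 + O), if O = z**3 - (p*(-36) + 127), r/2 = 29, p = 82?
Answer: sqrt(249817) ≈ 499.82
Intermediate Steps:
r = 58 (r = 2*29 = 58)
z = 28 (z = 58 - 30 = 28)
O = 24777 (O = 28**3 - (82*(-36) + 127) = 21952 - (-2952 + 127) = 21952 - 1*(-2825) = 21952 + 2825 = 24777)
sqrt(225040 + O) = sqrt(225040 + 24777) = sqrt(249817)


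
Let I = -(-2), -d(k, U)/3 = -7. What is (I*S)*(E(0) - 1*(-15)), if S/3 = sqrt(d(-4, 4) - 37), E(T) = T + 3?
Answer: 432*I ≈ 432.0*I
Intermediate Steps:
d(k, U) = 21 (d(k, U) = -3*(-7) = 21)
I = 2 (I = -1*(-2) = 2)
E(T) = 3 + T
S = 12*I (S = 3*sqrt(21 - 37) = 3*sqrt(-16) = 3*(4*I) = 12*I ≈ 12.0*I)
(I*S)*(E(0) - 1*(-15)) = (2*(12*I))*((3 + 0) - 1*(-15)) = (24*I)*(3 + 15) = (24*I)*18 = 432*I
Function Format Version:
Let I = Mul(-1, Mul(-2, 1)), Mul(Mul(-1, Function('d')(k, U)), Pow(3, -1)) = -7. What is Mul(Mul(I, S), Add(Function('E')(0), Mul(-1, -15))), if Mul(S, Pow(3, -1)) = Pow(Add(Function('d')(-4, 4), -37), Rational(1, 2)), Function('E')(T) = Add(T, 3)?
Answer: Mul(432, I) ≈ Mul(432.00, I)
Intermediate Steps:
Function('d')(k, U) = 21 (Function('d')(k, U) = Mul(-3, -7) = 21)
I = 2 (I = Mul(-1, -2) = 2)
Function('E')(T) = Add(3, T)
S = Mul(12, I) (S = Mul(3, Pow(Add(21, -37), Rational(1, 2))) = Mul(3, Pow(-16, Rational(1, 2))) = Mul(3, Mul(4, I)) = Mul(12, I) ≈ Mul(12.000, I))
Mul(Mul(I, S), Add(Function('E')(0), Mul(-1, -15))) = Mul(Mul(2, Mul(12, I)), Add(Add(3, 0), Mul(-1, -15))) = Mul(Mul(24, I), Add(3, 15)) = Mul(Mul(24, I), 18) = Mul(432, I)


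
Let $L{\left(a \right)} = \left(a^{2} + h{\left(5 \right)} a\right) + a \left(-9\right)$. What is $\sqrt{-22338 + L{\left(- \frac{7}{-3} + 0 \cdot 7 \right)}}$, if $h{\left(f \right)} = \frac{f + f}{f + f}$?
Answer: $\frac{i \sqrt{201161}}{3} \approx 149.5 i$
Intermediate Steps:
$h{\left(f \right)} = 1$ ($h{\left(f \right)} = \frac{2 f}{2 f} = 2 f \frac{1}{2 f} = 1$)
$L{\left(a \right)} = a^{2} - 8 a$ ($L{\left(a \right)} = \left(a^{2} + 1 a\right) + a \left(-9\right) = \left(a^{2} + a\right) - 9 a = \left(a + a^{2}\right) - 9 a = a^{2} - 8 a$)
$\sqrt{-22338 + L{\left(- \frac{7}{-3} + 0 \cdot 7 \right)}} = \sqrt{-22338 + \left(- \frac{7}{-3} + 0 \cdot 7\right) \left(-8 + \left(- \frac{7}{-3} + 0 \cdot 7\right)\right)} = \sqrt{-22338 + \left(\left(-7\right) \left(- \frac{1}{3}\right) + 0\right) \left(-8 + \left(\left(-7\right) \left(- \frac{1}{3}\right) + 0\right)\right)} = \sqrt{-22338 + \left(\frac{7}{3} + 0\right) \left(-8 + \left(\frac{7}{3} + 0\right)\right)} = \sqrt{-22338 + \frac{7 \left(-8 + \frac{7}{3}\right)}{3}} = \sqrt{-22338 + \frac{7}{3} \left(- \frac{17}{3}\right)} = \sqrt{-22338 - \frac{119}{9}} = \sqrt{- \frac{201161}{9}} = \frac{i \sqrt{201161}}{3}$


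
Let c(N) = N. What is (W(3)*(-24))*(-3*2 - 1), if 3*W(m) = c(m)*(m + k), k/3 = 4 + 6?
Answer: 5544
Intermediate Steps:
k = 30 (k = 3*(4 + 6) = 3*10 = 30)
W(m) = m*(30 + m)/3 (W(m) = (m*(m + 30))/3 = (m*(30 + m))/3 = m*(30 + m)/3)
(W(3)*(-24))*(-3*2 - 1) = (((⅓)*3*(30 + 3))*(-24))*(-3*2 - 1) = (((⅓)*3*33)*(-24))*(-6 - 1) = (33*(-24))*(-7) = -792*(-7) = 5544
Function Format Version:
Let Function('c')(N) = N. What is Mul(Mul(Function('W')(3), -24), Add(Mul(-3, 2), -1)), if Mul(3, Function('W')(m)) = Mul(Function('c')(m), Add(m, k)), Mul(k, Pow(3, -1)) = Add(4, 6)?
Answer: 5544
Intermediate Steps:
k = 30 (k = Mul(3, Add(4, 6)) = Mul(3, 10) = 30)
Function('W')(m) = Mul(Rational(1, 3), m, Add(30, m)) (Function('W')(m) = Mul(Rational(1, 3), Mul(m, Add(m, 30))) = Mul(Rational(1, 3), Mul(m, Add(30, m))) = Mul(Rational(1, 3), m, Add(30, m)))
Mul(Mul(Function('W')(3), -24), Add(Mul(-3, 2), -1)) = Mul(Mul(Mul(Rational(1, 3), 3, Add(30, 3)), -24), Add(Mul(-3, 2), -1)) = Mul(Mul(Mul(Rational(1, 3), 3, 33), -24), Add(-6, -1)) = Mul(Mul(33, -24), -7) = Mul(-792, -7) = 5544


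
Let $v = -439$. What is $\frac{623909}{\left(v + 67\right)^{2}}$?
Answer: $\frac{623909}{138384} \approx 4.5085$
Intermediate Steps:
$\frac{623909}{\left(v + 67\right)^{2}} = \frac{623909}{\left(-439 + 67\right)^{2}} = \frac{623909}{\left(-372\right)^{2}} = \frac{623909}{138384}$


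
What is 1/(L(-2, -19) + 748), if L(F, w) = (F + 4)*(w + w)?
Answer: 1/672 ≈ 0.0014881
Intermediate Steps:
L(F, w) = 2*w*(4 + F) (L(F, w) = (4 + F)*(2*w) = 2*w*(4 + F))
1/(L(-2, -19) + 748) = 1/(2*(-19)*(4 - 2) + 748) = 1/(2*(-19)*2 + 748) = 1/(-76 + 748) = 1/672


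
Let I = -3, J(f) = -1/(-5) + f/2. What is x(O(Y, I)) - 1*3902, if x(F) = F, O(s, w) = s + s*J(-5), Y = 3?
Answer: -39059/10 ≈ -3905.9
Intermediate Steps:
J(f) = 1/5 + f/2 (J(f) = -1*(-1/5) + f*(1/2) = 1/5 + f/2)
O(s, w) = -13*s/10 (O(s, w) = s + s*(1/5 + (1/2)*(-5)) = s + s*(1/5 - 5/2) = s + s*(-23/10) = s - 23*s/10 = -13*s/10)
x(O(Y, I)) - 1*3902 = -13/10*3 - 1*3902 = -39/10 - 3902 = -39059/10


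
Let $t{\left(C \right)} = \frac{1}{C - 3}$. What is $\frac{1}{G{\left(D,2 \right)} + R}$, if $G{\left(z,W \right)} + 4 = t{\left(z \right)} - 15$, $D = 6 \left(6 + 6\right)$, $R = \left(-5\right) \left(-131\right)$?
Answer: $\frac{69}{43885} \approx 0.0015723$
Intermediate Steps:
$R = 655$
$D = 72$ ($D = 6 \cdot 12 = 72$)
$t{\left(C \right)} = \frac{1}{-3 + C}$
$G{\left(z,W \right)} = -19 + \frac{1}{-3 + z}$ ($G{\left(z,W \right)} = -4 - \left(15 - \frac{1}{-3 + z}\right) = -19 + \frac{1}{-3 + z}$)
$\frac{1}{G{\left(D,2 \right)} + R} = \frac{1}{\frac{58 - 1368}{-3 + 72} + 655} = \frac{1}{\frac{58 - 1368}{69} + 655} = \frac{1}{\frac{1}{69} \left(-1310\right) + 655} = \frac{1}{- \frac{1310}{69} + 655} = \frac{1}{\frac{43885}{69}} = \frac{69}{43885}$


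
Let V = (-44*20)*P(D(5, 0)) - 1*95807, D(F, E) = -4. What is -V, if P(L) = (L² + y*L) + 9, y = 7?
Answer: 93167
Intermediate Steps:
P(L) = 9 + L² + 7*L (P(L) = (L² + 7*L) + 9 = 9 + L² + 7*L)
V = -93167 (V = (-44*20)*(9 + (-4)² + 7*(-4)) - 1*95807 = -880*(9 + 16 - 28) - 95807 = -880*(-3) - 95807 = 2640 - 95807 = -93167)
-V = -1*(-93167) = 93167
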